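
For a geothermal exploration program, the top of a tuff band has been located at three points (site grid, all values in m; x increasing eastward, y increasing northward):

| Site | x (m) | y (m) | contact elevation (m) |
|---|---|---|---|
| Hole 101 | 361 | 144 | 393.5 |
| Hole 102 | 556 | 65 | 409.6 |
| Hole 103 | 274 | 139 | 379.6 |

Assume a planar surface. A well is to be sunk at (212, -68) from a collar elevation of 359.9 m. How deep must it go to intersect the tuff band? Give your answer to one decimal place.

Two edge vectors: Hole 101→Hole 102 = (195, -79, 16.1), Hole 101→Hole 103 = (-87, -5, -13.9).
Normal n = (Hole 101→Hole 102) × (Hole 101→Hole 103) = (1178.6, 1309.8, -7848).
So ∂z/∂x = −n_x/n_z = 0.15018 and ∂z/∂y = −n_y/n_z = 0.16690.
Intercept c from Hole 101: 393.5 − 54.21 − 24.03 = 315.25.
At (212, -68): z_contact = 31.84 − 11.35 + 315.25 = 335.74 m.
Depth below ground = 359.9 − 335.74 = 24.2 m.

24.2 m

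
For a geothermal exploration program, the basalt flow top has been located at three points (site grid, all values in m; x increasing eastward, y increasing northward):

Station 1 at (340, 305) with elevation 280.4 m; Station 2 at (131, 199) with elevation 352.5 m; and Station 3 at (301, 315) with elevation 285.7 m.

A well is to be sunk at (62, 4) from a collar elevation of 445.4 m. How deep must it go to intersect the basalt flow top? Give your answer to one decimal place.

25.3 m

Two edge vectors: Station 1→Station 2 = (-209, -106, 72.1), Station 1→Station 3 = (-39, 10, 5.3).
Normal n = (Station 1→Station 2) × (Station 1→Station 3) = (-1282.8, -1704.2, -6224).
So ∂z/∂x = −n_x/n_z = −0.20611 and ∂z/∂y = −n_y/n_z = −0.27381.
Intercept c from Station 1: 280.4 + 70.08 + 83.51 = 433.99.
At (62, 4): z_contact = −12.78 − 1.10 + 433.99 = 420.11 m.
Depth below ground = 445.4 − 420.11 = 25.3 m.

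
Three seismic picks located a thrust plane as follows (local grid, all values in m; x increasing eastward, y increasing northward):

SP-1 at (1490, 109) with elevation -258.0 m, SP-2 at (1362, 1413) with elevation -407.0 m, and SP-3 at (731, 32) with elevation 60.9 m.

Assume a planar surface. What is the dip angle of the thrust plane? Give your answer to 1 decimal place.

Two edge vectors: SP-1→SP-2 = (-128, 1304, -149), SP-1→SP-3 = (-759, -77, 318.9).
Normal n = (SP-1→SP-2) × (SP-1→SP-3) = (404372.6, 153910.2, 999592).
So ∂z/∂x = −n_x/n_z = −0.40454 and ∂z/∂y = −n_y/n_z = −0.15397.
Gradient magnitude |∇z| = √(a² + b²) = √(0.16365 + 0.02371) = 0.43285.
True dip = arctan(0.43285) = 23.4°, dipping toward ENE (azimuth ≈ 069°).

23.4°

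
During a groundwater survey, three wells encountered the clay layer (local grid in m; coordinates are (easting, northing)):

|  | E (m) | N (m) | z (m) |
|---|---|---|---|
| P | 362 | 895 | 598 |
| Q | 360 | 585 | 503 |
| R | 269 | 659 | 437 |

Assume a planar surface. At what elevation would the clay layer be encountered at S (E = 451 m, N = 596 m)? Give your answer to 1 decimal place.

594.5 m

Let the plane be z = a·E + b·N + c.
Q−P: −2a − 310b = −95;  R−P: −93a − 236b = −161.
Solving gives a = 0.96939, b = 0.30020.
Then c = 598 − a·362 − b·895 = −21.60.
At (451, 596): z = 437.2 + 178.9 − 21.60 = 594.5 m.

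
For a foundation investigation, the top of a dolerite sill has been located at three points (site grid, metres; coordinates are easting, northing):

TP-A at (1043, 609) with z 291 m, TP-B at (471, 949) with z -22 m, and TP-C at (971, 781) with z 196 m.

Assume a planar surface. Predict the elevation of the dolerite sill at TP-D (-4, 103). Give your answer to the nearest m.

Let the plane be z = a·easting + b·northing + c.
TP-B−TP-A: −572a + 340b = −313;  TP-C−TP-A: −72a + 172b = −95.
Solving gives a = 0.29141, b = −0.43034.
Then c = 291 − a·1043 − b·609 = 249.14.
At (-4, 103): z = −1.2 − 44.3 + 249.14 = 203.7 m.

204 m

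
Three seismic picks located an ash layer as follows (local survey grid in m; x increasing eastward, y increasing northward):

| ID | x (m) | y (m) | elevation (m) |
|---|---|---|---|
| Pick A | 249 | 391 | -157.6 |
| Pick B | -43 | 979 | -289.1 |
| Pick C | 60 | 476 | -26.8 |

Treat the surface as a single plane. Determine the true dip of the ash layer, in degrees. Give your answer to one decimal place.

Let the plane be z = a·x + b·y + c.
Pick B−Pick A: −292a + 588b = −131.5;  Pick C−Pick A: −189a + 85b = 130.8.
Solving gives a = −1.02058, b = −0.73046.
Gradient magnitude |∇z| = √(a² + b²) = √(1.04157 + 0.53357) = 1.25505.
True dip = arctan(1.25505) = 51.5°, dipping toward NE (azimuth ≈ 054°).

51.5°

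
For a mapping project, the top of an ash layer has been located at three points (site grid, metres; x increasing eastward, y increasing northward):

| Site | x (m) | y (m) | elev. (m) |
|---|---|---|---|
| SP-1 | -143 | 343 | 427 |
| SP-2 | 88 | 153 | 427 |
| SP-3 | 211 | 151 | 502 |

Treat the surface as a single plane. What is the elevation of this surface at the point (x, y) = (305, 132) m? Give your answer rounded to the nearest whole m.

Let the plane be z = a·x + b·y + c.
SP-2−SP-1: 231a − 190b = 0;  SP-3−SP-1: 354a − 192b = 75.
Solving gives a = 0.62205, b = 0.75629.
Then c = 427 − a·-143 − b·343 = 256.55.
At (305, 132): z = 189.7 + 99.8 + 256.55 = 546.1 m.

546 m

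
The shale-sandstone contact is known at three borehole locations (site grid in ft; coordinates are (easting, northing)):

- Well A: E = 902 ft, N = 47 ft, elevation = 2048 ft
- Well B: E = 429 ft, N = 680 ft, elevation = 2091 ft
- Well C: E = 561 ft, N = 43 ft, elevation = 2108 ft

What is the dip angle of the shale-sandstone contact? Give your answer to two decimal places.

10.55°

Let the plane be z = a·E + b·N + c.
Well B−Well A: −473a + 633b = 43;  Well C−Well A: −341a − 4b = 60.
Solving gives a = −0.17521, b = −0.06300.
Gradient magnitude |∇z| = √(a² + b²) = √(0.03070 + 0.00397) = 0.18619.
True dip = arctan(0.18619) = 10.55°, dipping toward ENE (azimuth ≈ 070°).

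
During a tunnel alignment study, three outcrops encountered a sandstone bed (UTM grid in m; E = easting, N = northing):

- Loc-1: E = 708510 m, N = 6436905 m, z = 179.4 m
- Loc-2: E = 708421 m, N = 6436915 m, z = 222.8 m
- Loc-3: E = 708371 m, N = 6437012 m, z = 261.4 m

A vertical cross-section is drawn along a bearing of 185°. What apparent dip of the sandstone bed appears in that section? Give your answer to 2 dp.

Let the plane be z = a·E + b·N + c.
Loc-2−Loc-1: −89a + 10b = 43.4;  Loc-3−Loc-1: −139a + 107b = 82.
Solving gives a = −0.47016, b = 0.15559.
Unit vector along 185° is (sin 185°, cos 185°) = (-0.0872, -0.9962).
Slope in that direction = a·(-0.0872) + b·(-0.9962) = −0.11402.
Apparent dip = arctan|0.11402| = 6.50° (true dip is 26.3°, so apparent ≤ true as expected).

6.50°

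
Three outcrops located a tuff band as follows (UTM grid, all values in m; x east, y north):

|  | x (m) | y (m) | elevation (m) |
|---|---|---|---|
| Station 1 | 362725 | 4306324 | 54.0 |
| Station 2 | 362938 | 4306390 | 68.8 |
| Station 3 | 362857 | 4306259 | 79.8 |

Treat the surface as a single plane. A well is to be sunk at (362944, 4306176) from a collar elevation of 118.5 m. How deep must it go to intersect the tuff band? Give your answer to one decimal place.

Let the plane be z = a·x + b·y + c.
Station 2−Station 1: 213a + 66b = 14.8;  Station 3−Station 1: 132a − 65b = 25.8.
Solving gives a = 0.118136277, b = −0.157015561.
Then c = 54 − a·362725 − b·4306324 = 633362.90.
At (362944, 4306176): z_contact = 42876.85 − 676136.64 + 633362.90 = 103.11 m.
Depth below ground = 118.5 − 103.11 = 15.4 m.

15.4 m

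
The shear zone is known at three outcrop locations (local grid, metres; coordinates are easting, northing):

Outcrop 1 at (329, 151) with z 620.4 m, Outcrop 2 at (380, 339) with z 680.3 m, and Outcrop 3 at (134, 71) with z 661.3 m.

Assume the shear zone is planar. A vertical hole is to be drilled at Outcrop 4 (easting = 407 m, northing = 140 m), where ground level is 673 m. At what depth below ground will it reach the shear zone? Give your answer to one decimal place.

Let the plane be z = a·easting + b·northing + c.
Outcrop 2−Outcrop 1: 51a + 188b = 59.9;  Outcrop 3−Outcrop 1: −195a − 80b = 40.9.
Solving gives a = −0.38309, b = 0.42254.
Then c = 620.4 − a·329 − b·151 = 682.63.
At (407, 140): z_contact = −155.92 + 59.16 + 682.63 = 585.87 m.
Depth below ground = 673 − 585.87 = 87.1 m.

87.1 m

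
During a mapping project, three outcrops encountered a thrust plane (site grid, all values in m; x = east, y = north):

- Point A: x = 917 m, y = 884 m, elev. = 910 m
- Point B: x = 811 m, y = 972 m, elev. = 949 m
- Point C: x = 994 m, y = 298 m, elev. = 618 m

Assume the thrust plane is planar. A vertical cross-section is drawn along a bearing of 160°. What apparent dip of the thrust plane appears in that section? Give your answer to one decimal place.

24.6°

Let the plane be z = a·x + b·y + c.
Point B−Point A: −106a + 88b = 39;  Point C−Point A: 77a − 586b = −292.
Solving gives a = 0.05136, b = 0.50504.
Unit vector along 160° is (sin 160°, cos 160°) = (0.3420, -0.9397).
Slope in that direction = a·(0.3420) + b·(-0.9397) = −0.45702.
Apparent dip = arctan|0.45702| = 24.6° (true dip is 26.9°, so apparent ≤ true as expected).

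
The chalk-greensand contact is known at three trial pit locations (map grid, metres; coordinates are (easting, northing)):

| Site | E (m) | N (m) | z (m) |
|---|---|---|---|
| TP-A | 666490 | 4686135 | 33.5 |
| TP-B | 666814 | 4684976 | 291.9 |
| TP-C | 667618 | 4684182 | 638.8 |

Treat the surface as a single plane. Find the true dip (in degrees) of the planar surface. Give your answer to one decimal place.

18.0°

Let the plane be z = a·E + b·N + c.
TP-B−TP-A: 324a − 1159b = 258.4;  TP-C−TP-A: 1128a − 1953b = 605.3.
Solving gives a = 0.29187, b = −0.14136.
Gradient magnitude |∇z| = √(a² + b²) = √(0.08519 + 0.01998) = 0.32430.
True dip = arctan(0.32430) = 18.0°, dipping toward WNW (azimuth ≈ 296°).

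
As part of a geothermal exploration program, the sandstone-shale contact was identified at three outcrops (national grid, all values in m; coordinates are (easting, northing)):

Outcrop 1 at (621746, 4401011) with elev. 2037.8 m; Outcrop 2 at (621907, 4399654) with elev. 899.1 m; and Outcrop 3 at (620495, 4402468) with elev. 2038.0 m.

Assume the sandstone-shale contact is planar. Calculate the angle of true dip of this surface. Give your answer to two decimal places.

Two edge vectors: Outcrop 1→Outcrop 2 = (161, -1357, -1138.7), Outcrop 1→Outcrop 3 = (-1251, 1457, 0.2).
Normal n = (Outcrop 1→Outcrop 2) × (Outcrop 1→Outcrop 3) = (1658814.5, 1424481.5, -1463030).
So ∂z/∂E = −n_x/n_z = 1.13382 and ∂z/∂N = −n_y/n_z = 0.97365.
Gradient magnitude |∇z| = √(a² + b²) = √(1.28555 + 0.94800) = 1.49451.
True dip = arctan(1.49451) = 56.21°, dipping toward SW (azimuth ≈ 229°).

56.21°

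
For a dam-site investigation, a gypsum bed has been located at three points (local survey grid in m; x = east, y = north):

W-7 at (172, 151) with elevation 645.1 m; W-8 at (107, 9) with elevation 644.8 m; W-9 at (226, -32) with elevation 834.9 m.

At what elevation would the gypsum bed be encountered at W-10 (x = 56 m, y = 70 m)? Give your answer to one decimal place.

Two edge vectors: W-7→W-8 = (-65, -142, -0.3), W-7→W-9 = (54, -183, 189.8).
Normal n = (W-7→W-8) × (W-7→W-9) = (-27006.5, 12320.8, 19563).
So ∂z/∂x = −n_x/n_z = 1.38049 and ∂z/∂y = −n_y/n_z = −0.62980.
Intercept c from W-7: 645.1 − 237.44 + 95.10 = 502.76.
At (56, 70): z = 77.3 − 44.1 + 502.76 = 536.0 m.

536.0 m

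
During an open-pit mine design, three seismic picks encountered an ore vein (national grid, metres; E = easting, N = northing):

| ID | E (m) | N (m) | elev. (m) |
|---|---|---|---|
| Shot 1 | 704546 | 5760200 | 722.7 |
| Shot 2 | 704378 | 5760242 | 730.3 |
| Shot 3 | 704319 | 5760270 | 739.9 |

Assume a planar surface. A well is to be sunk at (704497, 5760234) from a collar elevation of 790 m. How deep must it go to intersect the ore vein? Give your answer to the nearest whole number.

Let the plane be z = a·E + b·N + c.
Shot 2−Shot 1: −168a + 42b = 7.6;  Shot 3−Shot 1: −227a + 70b = 17.2.
Solving gives a = 0.08553459, b = 0.52309075.
Then c = 722.7 − a·704546 − b·5760200 = −3072647.67.
At (704497, 5760234): z_contact = 60258.9 + 3013125.1 − 3072647.67 = 736.3 m.
Depth below ground = 790 − 736.3 = 54 m.

54 m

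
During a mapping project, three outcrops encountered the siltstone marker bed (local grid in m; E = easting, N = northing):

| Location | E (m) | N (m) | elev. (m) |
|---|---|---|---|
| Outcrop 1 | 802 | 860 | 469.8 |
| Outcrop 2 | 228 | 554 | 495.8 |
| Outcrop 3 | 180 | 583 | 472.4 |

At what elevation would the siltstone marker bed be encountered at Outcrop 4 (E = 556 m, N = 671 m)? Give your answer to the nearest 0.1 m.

Two edge vectors: Outcrop 1→Outcrop 2 = (-574, -306, 26), Outcrop 1→Outcrop 3 = (-622, -277, 2.6).
Normal n = (Outcrop 1→Outcrop 2) × (Outcrop 1→Outcrop 3) = (6406.4, -14679.6, -31334).
So ∂z/∂E = −n_x/n_z = 0.20446 and ∂z/∂N = −n_y/n_z = −0.46849.
Intercept c from Outcrop 1: 469.8 − 163.97 + 402.90 = 708.73.
At (556, 671): z = 113.7 − 314.4 + 708.73 = 508.0 m.

508.0 m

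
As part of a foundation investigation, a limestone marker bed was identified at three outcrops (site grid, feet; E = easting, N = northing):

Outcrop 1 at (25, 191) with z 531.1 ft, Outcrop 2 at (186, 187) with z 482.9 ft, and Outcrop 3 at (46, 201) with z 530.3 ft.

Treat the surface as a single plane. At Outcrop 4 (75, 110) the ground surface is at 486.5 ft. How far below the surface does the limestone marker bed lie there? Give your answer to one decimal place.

Two edge vectors: Outcrop 1→Outcrop 2 = (161, -4, -48.2), Outcrop 1→Outcrop 3 = (21, 10, -0.8).
Normal n = (Outcrop 1→Outcrop 2) × (Outcrop 1→Outcrop 3) = (485.2, -883.4, 1694).
So ∂z/∂E = −n_x/n_z = −0.28642 and ∂z/∂N = −n_y/n_z = 0.52149.
Intercept c from Outcrop 1: 531.1 + 7.16 − 99.60 = 438.66.
At (75, 110): z_contact = −21.48 + 57.36 + 438.66 = 474.54 ft.
Depth below ground = 486.5 − 474.54 = 12.0 ft.

12.0 ft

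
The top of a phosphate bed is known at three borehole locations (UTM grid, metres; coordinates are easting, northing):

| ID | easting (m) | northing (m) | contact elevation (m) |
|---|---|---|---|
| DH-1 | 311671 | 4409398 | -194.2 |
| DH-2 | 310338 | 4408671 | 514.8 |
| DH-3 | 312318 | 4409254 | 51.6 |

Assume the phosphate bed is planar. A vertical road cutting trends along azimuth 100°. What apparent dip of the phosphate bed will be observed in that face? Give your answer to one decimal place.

Let the plane be z = a·easting + b·northing + c.
DH-2−DH-1: −1333a − 727b = 709;  DH-3−DH-1: 647a − 144b = 245.8.
Solving gives a = 0.11565, b = −1.18730.
Unit vector along 100° is (sin 100°, cos 100°) = (0.9848, -0.1736).
Slope in that direction = a·(0.9848) + b·(-0.1736) = 0.32007.
Apparent dip = arctan|0.32007| = 17.7° (true dip is 50.0°, so apparent ≤ true as expected).

17.7°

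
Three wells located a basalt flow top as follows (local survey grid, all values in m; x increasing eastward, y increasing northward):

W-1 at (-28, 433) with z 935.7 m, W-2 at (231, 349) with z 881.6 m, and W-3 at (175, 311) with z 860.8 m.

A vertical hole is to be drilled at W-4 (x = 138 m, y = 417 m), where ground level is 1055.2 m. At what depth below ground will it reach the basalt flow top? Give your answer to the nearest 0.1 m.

132.3 m

Two edge vectors: W-1→W-2 = (259, -84, -54.1), W-1→W-3 = (203, -122, -74.9).
Normal n = (W-1→W-2) × (W-1→W-3) = (-308.6, 8416.8, -14546).
So ∂z/∂x = −n_x/n_z = −0.02122 and ∂z/∂y = −n_y/n_z = 0.57863.
Intercept c from W-1: 935.7 − 0.59 − 250.55 = 684.56.
At (138, 417): z_contact = −2.93 + 241.29 + 684.56 = 922.92 m.
Depth below ground = 1055.2 − 922.92 = 132.3 m.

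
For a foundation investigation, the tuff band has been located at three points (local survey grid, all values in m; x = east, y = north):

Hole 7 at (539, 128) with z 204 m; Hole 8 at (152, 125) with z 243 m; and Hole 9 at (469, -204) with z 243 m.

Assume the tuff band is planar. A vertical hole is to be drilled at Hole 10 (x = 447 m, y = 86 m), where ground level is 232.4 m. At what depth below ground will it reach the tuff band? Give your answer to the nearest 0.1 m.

15.1 m

Two edge vectors: Hole 7→Hole 8 = (-387, -3, 39), Hole 7→Hole 9 = (-70, -332, 39).
Normal n = (Hole 7→Hole 8) × (Hole 7→Hole 9) = (12831, 12363, 128274).
So ∂z/∂x = −n_x/n_z = −0.10003 and ∂z/∂y = −n_y/n_z = −0.09638.
Intercept c from Hole 7: 204 + 53.92 + 12.34 = 270.25.
At (447, 86): z_contact = −44.71 − 8.29 + 270.25 = 217.25 m.
Depth below ground = 232.4 − 217.25 = 15.1 m.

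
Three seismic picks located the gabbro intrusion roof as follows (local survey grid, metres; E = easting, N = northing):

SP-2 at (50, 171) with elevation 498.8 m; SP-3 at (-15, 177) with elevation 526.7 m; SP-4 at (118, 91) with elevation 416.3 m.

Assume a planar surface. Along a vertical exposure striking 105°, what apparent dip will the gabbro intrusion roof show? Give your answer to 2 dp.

28.25°

Two edge vectors: SP-2→SP-3 = (-65, 6, 27.9), SP-2→SP-4 = (68, -80, -82.5).
Normal n = (SP-2→SP-3) × (SP-2→SP-4) = (1737, -3465.3, 4792).
So ∂z/∂E = −n_x/n_z = −0.36248 and ∂z/∂N = −n_y/n_z = 0.72314.
Unit vector along 105° is (sin 105°, cos 105°) = (0.9659, -0.2588).
Slope in that direction = a·(0.9659) + b·(-0.2588) = −0.53729.
Apparent dip = arctan|0.53729| = 28.25° (true dip is 39.0°, so apparent ≤ true as expected).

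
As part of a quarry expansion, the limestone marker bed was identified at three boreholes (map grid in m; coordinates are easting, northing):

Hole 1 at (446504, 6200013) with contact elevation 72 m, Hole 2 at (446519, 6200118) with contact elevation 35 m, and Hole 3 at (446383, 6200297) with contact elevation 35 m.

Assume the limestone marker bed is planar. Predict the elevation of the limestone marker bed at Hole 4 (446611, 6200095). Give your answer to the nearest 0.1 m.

Two edge vectors: Hole 1→Hole 2 = (15, 105, -37), Hole 1→Hole 3 = (-121, 284, -37).
Normal n = (Hole 1→Hole 2) × (Hole 1→Hole 3) = (6623, 5032, 16965).
So ∂z/∂easting = −n_x/n_z = −0.390391983 and ∂z/∂northing = −n_y/n_z = −0.296610669.
Intercept c from Hole 1: 72 + 174311.58 + 1838990.00 = 2013373.59.
At (446611, 6200095): z = −174353.4 − 1839014.3 + 2013373.59 = 5.9 m.

5.9 m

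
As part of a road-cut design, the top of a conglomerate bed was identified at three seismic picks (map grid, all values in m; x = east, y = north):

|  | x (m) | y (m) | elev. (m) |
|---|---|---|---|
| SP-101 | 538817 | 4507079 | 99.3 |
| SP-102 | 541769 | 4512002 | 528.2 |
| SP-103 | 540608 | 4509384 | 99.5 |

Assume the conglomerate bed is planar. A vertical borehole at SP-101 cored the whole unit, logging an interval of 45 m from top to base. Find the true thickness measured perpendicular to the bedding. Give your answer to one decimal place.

Two edge vectors: SP-101→SP-102 = (2952, 4923, 428.9), SP-101→SP-103 = (1791, 2305, 0.2).
Normal n = (SP-101→SP-102) × (SP-101→SP-103) = (-987629.9, 767569.5, -2012733).
So ∂z/∂x = −n_x/n_z = −0.49069 and ∂z/∂y = −n_y/n_z = 0.38136.
|∇z| = √(a²+b²) = 0.62146, so dip δ = arctan(0.62146) = 31.86°.
True thickness = vertical thickness × cos δ = 45 × cos 31.86° = 38.2 m.

38.2 m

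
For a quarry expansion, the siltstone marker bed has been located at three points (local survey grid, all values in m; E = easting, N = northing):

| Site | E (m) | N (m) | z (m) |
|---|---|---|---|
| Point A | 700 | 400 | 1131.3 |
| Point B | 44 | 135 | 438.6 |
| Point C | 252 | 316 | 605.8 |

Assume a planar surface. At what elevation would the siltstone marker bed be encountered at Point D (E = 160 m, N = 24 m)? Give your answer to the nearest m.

Two edge vectors: Point A→Point B = (-656, -265, -692.7), Point A→Point C = (-448, -84, -525.5).
Normal n = (Point A→Point B) × (Point A→Point C) = (81070.7, -34398.4, -63616).
So ∂z/∂E = −n_x/n_z = 1.27438 and ∂z/∂N = −n_y/n_z = −0.54072.
Intercept c from Point A: 1131.3 − 892.06 + 216.29 = 455.52.
At (160, 24): z = 203.9 − 13.0 + 455.52 = 646.4 m.

646 m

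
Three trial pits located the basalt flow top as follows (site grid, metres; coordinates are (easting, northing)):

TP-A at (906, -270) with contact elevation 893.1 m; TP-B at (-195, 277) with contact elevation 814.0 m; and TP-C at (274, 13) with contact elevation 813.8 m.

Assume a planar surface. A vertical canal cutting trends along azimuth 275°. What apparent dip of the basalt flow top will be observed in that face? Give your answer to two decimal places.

Two edge vectors: TP-A→TP-B = (-1101, 547, -79.1), TP-A→TP-C = (-632, 283, -79.3).
Normal n = (TP-A→TP-B) × (TP-A→TP-C) = (-20991.8, -37318.1, 34121).
So ∂z/∂E = −n_x/n_z = 0.61522 and ∂z/∂N = −n_y/n_z = 1.09370.
Unit vector along 275° is (sin 275°, cos 275°) = (-0.9962, 0.0872).
Slope in that direction = a·(-0.9962) + b·(0.0872) = −0.51755.
Apparent dip = arctan|0.51755| = 27.36° (true dip is 51.4°, so apparent ≤ true as expected).

27.36°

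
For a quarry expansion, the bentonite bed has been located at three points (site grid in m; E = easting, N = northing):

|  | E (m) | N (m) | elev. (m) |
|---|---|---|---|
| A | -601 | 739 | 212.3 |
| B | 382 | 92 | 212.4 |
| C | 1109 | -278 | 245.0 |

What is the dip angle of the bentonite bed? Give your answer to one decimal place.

19.7°

Let the plane be z = a·E + b·N + c.
B−A: 983a − 647b = 0.1;  C−A: 1710a − 1017b = 32.7.
Solving gives a = 0.19741, b = 0.29977.
Gradient magnitude |∇z| = √(a² + b²) = √(0.03897 + 0.08986) = 0.35893.
True dip = arctan(0.35893) = 19.7°, dipping toward SSW (azimuth ≈ 213°).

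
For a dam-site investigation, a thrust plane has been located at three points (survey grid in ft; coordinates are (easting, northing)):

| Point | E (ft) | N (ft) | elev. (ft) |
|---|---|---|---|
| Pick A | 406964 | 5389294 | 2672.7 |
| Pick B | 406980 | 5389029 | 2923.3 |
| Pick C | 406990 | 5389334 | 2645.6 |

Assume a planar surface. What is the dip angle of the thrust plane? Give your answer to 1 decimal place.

Let the plane be z = a·E + b·N + c.
Pick B−Pick A: 16a − 265b = 250.6;  Pick C−Pick A: 26a + 40b = −27.1.
Solving gives a = 0.37749, b = −0.92287.
Gradient magnitude |∇z| = √(a² + b²) = √(0.14250 + 0.85169) = 0.99709.
True dip = arctan(0.99709) = 44.9°, dipping toward NNW (azimuth ≈ 338°).

44.9°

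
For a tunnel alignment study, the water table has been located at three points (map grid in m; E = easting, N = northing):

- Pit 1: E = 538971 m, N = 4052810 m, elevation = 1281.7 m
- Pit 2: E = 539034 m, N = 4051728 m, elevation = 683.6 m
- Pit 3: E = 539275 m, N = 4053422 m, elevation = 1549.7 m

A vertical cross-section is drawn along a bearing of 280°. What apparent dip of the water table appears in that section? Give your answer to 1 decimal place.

Two edge vectors: Pit 1→Pit 2 = (63, -1082, -598.1), Pit 1→Pit 3 = (304, 612, 268).
Normal n = (Pit 1→Pit 2) × (Pit 1→Pit 3) = (76061.2, -198706.4, 367484).
So ∂z/∂E = −n_x/n_z = −0.20698 and ∂z/∂N = −n_y/n_z = 0.54072.
Unit vector along 280° is (sin 280°, cos 280°) = (-0.9848, 0.1736).
Slope in that direction = a·(-0.9848) + b·(0.1736) = 0.29773.
Apparent dip = arctan|0.29773| = 16.6° (true dip is 30.1°, so apparent ≤ true as expected).

16.6°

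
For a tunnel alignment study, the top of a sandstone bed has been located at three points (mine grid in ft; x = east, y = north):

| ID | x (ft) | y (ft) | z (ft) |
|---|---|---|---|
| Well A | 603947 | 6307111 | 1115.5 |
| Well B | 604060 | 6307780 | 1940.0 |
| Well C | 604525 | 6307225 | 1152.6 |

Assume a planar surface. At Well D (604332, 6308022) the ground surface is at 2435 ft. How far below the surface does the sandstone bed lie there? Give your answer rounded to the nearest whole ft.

240 ft

Let the plane be z = a·x + b·y + c.
Well B−Well A: 113a + 669b = 824.5;  Well C−Well A: 578a + 114b = 37.1.
Solving gives a = −0.18505377, b = 1.26369369.
Then c = 1115.5 − a·603947 − b·6307111 = −7857378.18.
At (604332, 6308022): z_contact = −111833.9 + 7971407.6 − 7857378.18 = 2195.5 ft.
Depth below ground = 2435 − 2195.5 = 240 ft.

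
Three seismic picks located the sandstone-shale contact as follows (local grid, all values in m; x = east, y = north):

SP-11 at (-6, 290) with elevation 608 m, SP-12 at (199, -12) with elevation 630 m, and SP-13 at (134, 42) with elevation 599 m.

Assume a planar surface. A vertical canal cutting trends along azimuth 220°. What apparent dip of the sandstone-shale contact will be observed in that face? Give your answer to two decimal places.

Two edge vectors: SP-11→SP-12 = (205, -302, 22), SP-11→SP-13 = (140, -248, -9).
Normal n = (SP-11→SP-12) × (SP-11→SP-13) = (8174, 4925, -8560).
So ∂z/∂x = −n_x/n_z = 0.95491 and ∂z/∂y = −n_y/n_z = 0.57535.
Unit vector along 220° is (sin 220°, cos 220°) = (-0.6428, -0.7660).
Slope in that direction = a·(-0.6428) + b·(-0.7660) = −1.05455.
Apparent dip = arctan|1.05455| = 46.52° (true dip is 48.1°, so apparent ≤ true as expected).

46.52°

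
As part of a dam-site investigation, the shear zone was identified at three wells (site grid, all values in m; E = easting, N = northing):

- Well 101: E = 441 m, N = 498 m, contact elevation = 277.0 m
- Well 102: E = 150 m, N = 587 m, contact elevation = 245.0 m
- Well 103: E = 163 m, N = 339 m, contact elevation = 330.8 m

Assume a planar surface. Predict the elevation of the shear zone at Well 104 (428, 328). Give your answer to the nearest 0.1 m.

335.7 m

Two edge vectors: Well 101→Well 102 = (-291, 89, -32), Well 101→Well 103 = (-278, -159, 53.8).
Normal n = (Well 101→Well 102) × (Well 101→Well 103) = (-299.8, 24551.8, 71011).
So ∂z/∂E = −n_x/n_z = 0.00422 and ∂z/∂N = −n_y/n_z = −0.34575.
Intercept c from Well 101: 277 − 1.86 + 172.18 = 447.32.
At (428, 328): z = 1.8 − 113.4 + 447.32 = 335.7 m.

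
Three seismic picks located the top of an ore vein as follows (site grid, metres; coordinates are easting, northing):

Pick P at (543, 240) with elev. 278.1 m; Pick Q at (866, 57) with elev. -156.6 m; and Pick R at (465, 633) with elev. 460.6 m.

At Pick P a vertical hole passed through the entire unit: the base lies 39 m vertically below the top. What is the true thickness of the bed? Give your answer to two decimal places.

Let the plane be z = a·easting + b·northing + c.
Pick Q−Pick P: 323a − 183b = −434.7;  Pick R−Pick P: −78a + 393b = 182.5.
Solving gives a = −1.21990, b = 0.22226.
|∇z| = √(a²+b²) = 1.23998, so dip δ = arctan(1.23998) = 51.12°.
True thickness = vertical thickness × cos δ = 39 × cos 51.12° = 24.48 m.

24.48 m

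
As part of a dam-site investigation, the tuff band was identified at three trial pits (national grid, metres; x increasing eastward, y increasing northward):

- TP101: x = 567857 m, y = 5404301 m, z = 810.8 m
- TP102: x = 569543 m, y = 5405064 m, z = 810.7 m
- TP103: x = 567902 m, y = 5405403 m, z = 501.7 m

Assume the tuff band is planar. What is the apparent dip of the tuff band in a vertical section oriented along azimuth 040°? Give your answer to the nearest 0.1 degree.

7.7°

Two edge vectors: TP101→TP102 = (1686, 763, -0.1), TP101→TP103 = (45, 1102, -309.1).
Normal n = (TP101→TP102) × (TP101→TP103) = (-235733.1, 521138.1, 1823637).
So ∂z/∂x = −n_x/n_z = 0.12927 and ∂z/∂y = −n_y/n_z = −0.28577.
Unit vector along 040° is (sin 40°, cos 40°) = (0.6428, 0.7660).
Slope in that direction = a·(0.6428) + b·(0.7660) = −0.13582.
Apparent dip = arctan|0.13582| = 7.7° (true dip is 17.4°, so apparent ≤ true as expected).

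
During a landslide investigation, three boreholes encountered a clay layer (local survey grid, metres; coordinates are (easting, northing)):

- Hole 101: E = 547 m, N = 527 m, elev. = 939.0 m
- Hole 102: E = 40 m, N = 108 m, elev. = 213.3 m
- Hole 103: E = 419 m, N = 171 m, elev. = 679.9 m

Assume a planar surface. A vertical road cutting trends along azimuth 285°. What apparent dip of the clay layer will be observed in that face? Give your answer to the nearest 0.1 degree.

46.7°

Two edge vectors: Hole 101→Hole 102 = (-507, -419, -725.7), Hole 101→Hole 103 = (-128, -356, -259.1).
Normal n = (Hole 101→Hole 102) × (Hole 101→Hole 103) = (-149786.3, -38474.1, 126860).
So ∂z/∂E = −n_x/n_z = 1.18072 and ∂z/∂N = −n_y/n_z = 0.30328.
Unit vector along 285° is (sin 285°, cos 285°) = (-0.9659, 0.2588).
Slope in that direction = a·(-0.9659) + b·(0.2588) = −1.06199.
Apparent dip = arctan|1.06199| = 46.7° (true dip is 50.6°, so apparent ≤ true as expected).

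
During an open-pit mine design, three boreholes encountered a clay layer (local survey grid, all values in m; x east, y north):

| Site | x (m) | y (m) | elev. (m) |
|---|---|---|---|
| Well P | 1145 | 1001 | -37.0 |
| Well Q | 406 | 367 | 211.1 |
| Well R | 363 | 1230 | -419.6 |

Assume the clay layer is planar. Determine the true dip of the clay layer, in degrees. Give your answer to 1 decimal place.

37.6°

Let the plane be z = a·x + b·y + c.
Well Q−Well P: −739a − 634b = 248.1;  Well R−Well P: −782a + 229b = −382.6.
Solving gives a = 0.27932, b = −0.71691.
Gradient magnitude |∇z| = √(a² + b²) = √(0.07802 + 0.51395) = 0.76940.
True dip = arctan(0.76940) = 37.6°, dipping toward NNW (azimuth ≈ 339°).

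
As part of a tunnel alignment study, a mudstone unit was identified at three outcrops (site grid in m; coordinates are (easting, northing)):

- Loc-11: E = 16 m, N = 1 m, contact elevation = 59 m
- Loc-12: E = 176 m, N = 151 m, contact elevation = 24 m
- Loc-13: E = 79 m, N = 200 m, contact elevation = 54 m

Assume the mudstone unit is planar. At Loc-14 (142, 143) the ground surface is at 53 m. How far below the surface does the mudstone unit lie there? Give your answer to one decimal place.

20.1 m

Let the plane be z = a·E + b·N + c.
Loc-12−Loc-11: 160a + 150b = −35;  Loc-13−Loc-11: 63a + 199b = −5.
Solving gives a = −0.27758, b = 0.06275.
Then c = 59 − a·16 − b·1 = 63.38.
At (142, 143): z_contact = −39.42 + 8.97 + 63.38 = 32.94 m.
Depth below ground = 53 − 32.94 = 20.1 m.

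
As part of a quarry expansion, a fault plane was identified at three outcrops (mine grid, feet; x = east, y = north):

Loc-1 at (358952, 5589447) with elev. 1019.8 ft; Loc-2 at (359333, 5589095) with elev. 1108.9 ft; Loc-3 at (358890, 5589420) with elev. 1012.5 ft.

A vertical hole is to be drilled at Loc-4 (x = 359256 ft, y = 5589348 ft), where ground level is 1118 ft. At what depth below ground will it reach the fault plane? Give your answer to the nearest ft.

Two edge vectors: Loc-1→Loc-2 = (381, -352, 89.1), Loc-1→Loc-3 = (-62, -27, -7.3).
Normal n = (Loc-1→Loc-2) × (Loc-1→Loc-3) = (4975.3, -2742.9, -32111).
So ∂z/∂x = −n_x/n_z = 0.15494067 and ∂z/∂y = −n_y/n_z = −0.08541933.
Intercept c from Loc-1: 1019.8 − 55616.27 + 477446.80 = 422850.33.
At (359256, 5589348): z_contact = 55663.4 − 477438.3 + 422850.33 = 1075.4 ft.
Depth below ground = 1118 − 1075.4 = 43 ft.

43 ft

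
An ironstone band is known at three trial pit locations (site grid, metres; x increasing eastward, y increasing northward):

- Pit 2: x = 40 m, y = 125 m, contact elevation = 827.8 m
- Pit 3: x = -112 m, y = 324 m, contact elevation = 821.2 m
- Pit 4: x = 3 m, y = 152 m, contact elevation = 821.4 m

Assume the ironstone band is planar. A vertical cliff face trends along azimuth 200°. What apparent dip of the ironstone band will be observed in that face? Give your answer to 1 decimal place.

Two edge vectors: Pit 2→Pit 3 = (-152, 199, -6.6), Pit 2→Pit 4 = (-37, 27, -6.4).
Normal n = (Pit 2→Pit 3) × (Pit 2→Pit 4) = (-1095.4, -728.6, 3259).
So ∂z/∂x = −n_x/n_z = 0.33612 and ∂z/∂y = −n_y/n_z = 0.22357.
Unit vector along 200° is (sin 200°, cos 200°) = (-0.3420, -0.9397).
Slope in that direction = a·(-0.3420) + b·(-0.9397) = −0.32504.
Apparent dip = arctan|0.32504| = 18.0° (true dip is 22.0°, so apparent ≤ true as expected).

18.0°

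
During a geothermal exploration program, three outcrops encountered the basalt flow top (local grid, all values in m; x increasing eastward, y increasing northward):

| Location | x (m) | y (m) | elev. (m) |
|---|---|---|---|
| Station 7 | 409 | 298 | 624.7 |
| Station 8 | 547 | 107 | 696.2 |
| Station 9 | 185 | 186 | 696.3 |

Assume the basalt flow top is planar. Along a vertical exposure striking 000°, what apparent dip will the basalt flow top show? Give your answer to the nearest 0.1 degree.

Two edge vectors: Station 7→Station 8 = (138, -191, 71.5), Station 7→Station 9 = (-224, -112, 71.6).
Normal n = (Station 7→Station 8) × (Station 7→Station 9) = (-5667.6, -25896.8, -58240).
So ∂z/∂x = −n_x/n_z = −0.09731 and ∂z/∂y = −n_y/n_z = −0.44466.
Unit vector along 000° is (sin 0°, cos 0°) = (0.0000, 1.0000).
Slope in that direction = a·(0.0000) + b·(1.0000) = −0.44466.
Apparent dip = arctan|0.44466| = 24.0° (true dip is 24.5°, so apparent ≤ true as expected).

24.0°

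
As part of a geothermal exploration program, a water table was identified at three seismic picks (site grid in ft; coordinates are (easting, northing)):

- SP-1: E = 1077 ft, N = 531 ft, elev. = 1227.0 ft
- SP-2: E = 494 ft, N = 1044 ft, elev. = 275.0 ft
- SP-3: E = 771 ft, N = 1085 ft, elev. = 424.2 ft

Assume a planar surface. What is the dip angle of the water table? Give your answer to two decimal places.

Let the plane be z = a·E + b·N + c.
SP-2−SP-1: −583a + 513b = −952;  SP-3−SP-1: −306a + 554b = −802.8.
Solving gives a = 0.69620, b = −1.06456.
Gradient magnitude |∇z| = √(a² + b²) = √(0.48469 + 1.13328) = 1.27199.
True dip = arctan(1.27199) = 51.83°, dipping toward NNW (azimuth ≈ 327°).

51.83°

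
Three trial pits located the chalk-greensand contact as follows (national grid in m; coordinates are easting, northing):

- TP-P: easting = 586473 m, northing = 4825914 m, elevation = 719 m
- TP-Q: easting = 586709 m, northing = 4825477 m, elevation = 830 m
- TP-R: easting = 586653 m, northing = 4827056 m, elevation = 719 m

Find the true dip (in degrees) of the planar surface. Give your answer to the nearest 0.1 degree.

20.2°

Let the plane be z = a·easting + b·northing + c.
TP-Q−TP-P: 236a − 437b = 111;  TP-R−TP-P: 180a + 1142b = 0.
Solving gives a = 0.36408, b = −0.05739.
Gradient magnitude |∇z| = √(a² + b²) = √(0.13255 + 0.00329) = 0.36857.
True dip = arctan(0.36857) = 20.2°, dipping toward W (azimuth ≈ 279°).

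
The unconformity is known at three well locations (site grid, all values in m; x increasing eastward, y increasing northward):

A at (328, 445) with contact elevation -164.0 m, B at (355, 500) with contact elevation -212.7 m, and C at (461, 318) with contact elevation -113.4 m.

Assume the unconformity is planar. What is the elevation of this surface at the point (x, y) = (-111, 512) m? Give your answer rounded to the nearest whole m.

-74 m

Let the plane be z = a·x + b·y + c.
B−A: 27a + 55b = −48.7;  C−A: 133a − 127b = 50.6.
Solving gives a = −0.31663, b = −0.73002.
Then c = -164 − a·328 − b·445 = 264.71.
At (-111, 512): z = 35.1 − 373.8 + 264.71 = -73.9 m.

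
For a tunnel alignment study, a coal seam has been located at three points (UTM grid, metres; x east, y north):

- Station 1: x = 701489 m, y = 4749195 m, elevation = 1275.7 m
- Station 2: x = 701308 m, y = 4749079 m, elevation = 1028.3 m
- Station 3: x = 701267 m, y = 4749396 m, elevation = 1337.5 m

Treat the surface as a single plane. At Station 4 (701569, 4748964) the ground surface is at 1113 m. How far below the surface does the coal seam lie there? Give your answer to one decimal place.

28.3 m

Two edge vectors: Station 1→Station 2 = (-181, -116, -247.4), Station 1→Station 3 = (-222, 201, 61.8).
Normal n = (Station 1→Station 2) × (Station 1→Station 3) = (42558.6, 66108.6, -62133).
So ∂z/∂x = −n_x/n_z = 0.684959683 and ∂z/∂y = −n_y/n_z = 1.063985322.
Intercept c from Station 1: 1275.7 − 480491.68 − 5053073.77 = −5532289.75.
At (701569, 4748964): z_contact = 480546.48 + 5052827.99 − 5532289.75 = 1084.72 m.
Depth below ground = 1113 − 1084.72 = 28.3 m.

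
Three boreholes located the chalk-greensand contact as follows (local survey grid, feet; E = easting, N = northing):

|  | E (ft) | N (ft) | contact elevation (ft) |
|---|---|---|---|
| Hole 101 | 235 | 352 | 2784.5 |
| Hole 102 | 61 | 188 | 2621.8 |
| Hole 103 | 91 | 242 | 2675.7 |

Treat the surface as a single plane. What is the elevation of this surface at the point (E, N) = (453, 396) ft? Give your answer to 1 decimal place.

Two edge vectors: Hole 101→Hole 102 = (-174, -164, -162.7), Hole 101→Hole 103 = (-144, -110, -108.8).
Normal n = (Hole 101→Hole 102) × (Hole 101→Hole 103) = (-53.8, 4497.6, -4476).
So ∂z/∂E = −n_x/n_z = −0.01202 and ∂z/∂N = −n_y/n_z = 1.00483.
Intercept c from Hole 101: 2784.5 + 2.82 − 353.70 = 2433.63.
At (453, 396): z = −5.4 + 397.9 + 2433.63 = 2826.1 ft.

2826.1 ft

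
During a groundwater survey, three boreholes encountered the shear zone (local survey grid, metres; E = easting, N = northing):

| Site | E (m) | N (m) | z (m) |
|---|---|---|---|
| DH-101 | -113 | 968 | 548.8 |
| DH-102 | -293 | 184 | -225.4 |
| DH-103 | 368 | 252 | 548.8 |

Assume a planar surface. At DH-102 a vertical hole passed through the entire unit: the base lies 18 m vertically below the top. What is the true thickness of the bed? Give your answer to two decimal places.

Let the plane be z = a·E + b·N + c.
DH-102−DH-101: −180a − 784b = −774.2;  DH-103−DH-101: 481a − 716b = 0.
Solving gives a = 1.09554, b = 0.73597.
|∇z| = √(a²+b²) = 1.31980, so dip δ = arctan(1.31980) = 52.85°.
True thickness = vertical thickness × cos δ = 18 × cos 52.85° = 10.87 m.

10.87 m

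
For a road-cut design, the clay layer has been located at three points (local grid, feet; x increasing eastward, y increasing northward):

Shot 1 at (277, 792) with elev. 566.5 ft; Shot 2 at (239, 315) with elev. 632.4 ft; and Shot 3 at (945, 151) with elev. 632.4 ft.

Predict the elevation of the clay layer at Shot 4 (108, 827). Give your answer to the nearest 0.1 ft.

567.1 ft

Let the plane be z = a·x + b·y + c.
Shot 2−Shot 1: −38a − 477b = 65.9;  Shot 3−Shot 1: 668a − 641b = 65.9.
Solving gives a = −0.03151, b = −0.13564.
Then c = 566.5 − a·277 − b·792 = 682.66.
At (108, 827): z = −3.4 − 112.2 + 682.66 = 567.1 ft.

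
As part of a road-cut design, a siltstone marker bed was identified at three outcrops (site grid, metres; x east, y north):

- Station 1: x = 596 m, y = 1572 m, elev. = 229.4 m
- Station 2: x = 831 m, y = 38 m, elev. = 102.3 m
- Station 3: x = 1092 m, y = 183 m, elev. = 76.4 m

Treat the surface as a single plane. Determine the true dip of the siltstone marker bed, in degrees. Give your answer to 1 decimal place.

Let the plane be z = a·x + b·y + c.
Station 2−Station 1: 235a − 1534b = −127.1;  Station 3−Station 1: 496a − 1389b = −153.
Solving gives a = −0.13387, b = 0.06235.
Gradient magnitude |∇z| = √(a² + b²) = √(0.01792 + 0.00389) = 0.14768.
True dip = arctan(0.14768) = 8.4°, dipping toward ESE (azimuth ≈ 115°).

8.4°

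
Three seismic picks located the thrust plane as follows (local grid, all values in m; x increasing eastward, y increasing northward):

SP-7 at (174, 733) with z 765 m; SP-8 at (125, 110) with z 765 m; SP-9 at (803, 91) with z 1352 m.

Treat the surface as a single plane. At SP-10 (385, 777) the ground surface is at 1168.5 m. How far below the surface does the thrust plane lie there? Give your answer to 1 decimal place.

Two edge vectors: SP-7→SP-8 = (-49, -623, 0), SP-7→SP-9 = (629, -642, 587).
Normal n = (SP-7→SP-8) × (SP-7→SP-9) = (-365701, 28763, 423325).
So ∂z/∂x = −n_x/n_z = 0.86388 and ∂z/∂y = −n_y/n_z = −0.06795.
Intercept c from SP-7: 765 − 150.31 + 49.80 = 664.49.
At (385, 777): z_contact = 332.59 − 52.79 + 664.49 = 944.29 m.
Depth below ground = 1168.5 − 944.29 = 224.2 m.

224.2 m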